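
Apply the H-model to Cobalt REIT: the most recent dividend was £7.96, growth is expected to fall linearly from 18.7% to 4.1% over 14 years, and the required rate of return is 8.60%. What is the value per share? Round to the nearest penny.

£364.92

H-model: P₀ = D₀[(1+g_L) + H(g_S−g_L)]/(r−g_L), with H = 14/2 = 7.
P₀ = 7.96 × [(1+0.041) + 7×(0.187−0.041)] / (0.086−0.041)
   = 7.96 × 2.0630 / 0.045 = 364.9218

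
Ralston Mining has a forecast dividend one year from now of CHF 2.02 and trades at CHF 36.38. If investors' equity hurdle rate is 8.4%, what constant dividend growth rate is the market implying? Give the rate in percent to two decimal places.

2.85%

From P₀ = D₁/(r − g), the implied growth is g = r − D₁/P₀.
g = 0.084 − 2.02/36.38 = 0.084 − 0.05553 = 0.02847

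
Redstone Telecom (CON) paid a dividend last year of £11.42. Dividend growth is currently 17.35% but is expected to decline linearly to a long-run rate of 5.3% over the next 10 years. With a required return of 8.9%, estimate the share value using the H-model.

H-model: P₀ = D₀[(1+g_L) + H(g_S−g_L)]/(r−g_L), with H = 10/2 = 5.
P₀ = 11.42 × [(1+0.053) + 5×(0.1735−0.053)] / (0.089−0.053)
   = 11.42 × 1.6555 / 0.036 = 525.1614

£525.16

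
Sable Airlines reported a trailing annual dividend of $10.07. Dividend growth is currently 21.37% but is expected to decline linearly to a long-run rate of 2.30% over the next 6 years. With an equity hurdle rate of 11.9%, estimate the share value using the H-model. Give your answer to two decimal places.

$167.32

H-model: P₀ = D₀[(1+g_L) + H(g_S−g_L)]/(r−g_L), with H = 6/2 = 3.
P₀ = 10.07 × [(1+0.023) + 3×(0.2137−0.023)] / (0.119−0.023)
   = 10.07 × 1.5951 / 0.096 = 167.3193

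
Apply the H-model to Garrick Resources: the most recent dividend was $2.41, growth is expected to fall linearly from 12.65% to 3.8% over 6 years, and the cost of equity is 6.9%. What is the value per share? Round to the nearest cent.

$101.34

H-model: P₀ = D₀[(1+g_L) + H(g_S−g_L)]/(r−g_L), with H = 6/2 = 3.
P₀ = 2.41 × [(1+0.038) + 3×(0.1265−0.038)] / (0.069−0.038)
   = 2.41 × 1.3035 / 0.031 = 101.3366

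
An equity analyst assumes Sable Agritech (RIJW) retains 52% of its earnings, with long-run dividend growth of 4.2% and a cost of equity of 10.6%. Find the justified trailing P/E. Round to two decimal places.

7.82

Payout ratio b = 1 − 0.52 = 0.48.
Justified trailing P/E = b(1+g)/(r−g) = 0.48×(1+0.042)/(0.106−0.042) = 7.8150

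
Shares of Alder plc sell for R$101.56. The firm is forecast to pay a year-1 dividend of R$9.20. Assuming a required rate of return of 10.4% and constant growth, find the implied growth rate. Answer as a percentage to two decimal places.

1.34%

From P₀ = D₁/(r − g), the implied growth is g = r − D₁/P₀.
g = 0.104 − 9.20/101.56 = 0.104 − 0.09059 = 0.01341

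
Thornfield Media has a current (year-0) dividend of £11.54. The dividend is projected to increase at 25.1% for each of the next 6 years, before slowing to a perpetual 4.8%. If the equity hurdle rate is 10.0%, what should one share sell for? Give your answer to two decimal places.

£614.47

Two-stage DDM. Project D₁…D_6 at 0.251, terminal growth 0.048, discount at r = 0.1.
D_1 = 14.4365
D_2 = 18.0601
D_3 = 22.5932
D_4 = 28.2641
D_5 = 35.3584
D_6 = 44.2333
Terminal value at t=6: TV = D_7/(r−g) = 46.3565/(0.1−0.048) = 891.4718
P₀ = 14.4365/(1+0.1)^1 + 18.0601/(1+0.1)^2 + 22.5932/(1+0.1)^3 + 28.2641/(1+0.1)^4 + 35.3584/(1+0.1)^5 + 44.2333/(1+0.1)^6 + 891.4718/(1+0.1)^6 = 614.4651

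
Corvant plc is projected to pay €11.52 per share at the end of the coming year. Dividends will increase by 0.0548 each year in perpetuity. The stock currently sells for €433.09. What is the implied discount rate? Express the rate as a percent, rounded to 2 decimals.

Rearranging the constant-growth DDM: r = D₁/P₀ + g.
r = 11.5200 / 433.09 + 0.0548 = 0.02660 + 0.0548 = 0.08140

8.14%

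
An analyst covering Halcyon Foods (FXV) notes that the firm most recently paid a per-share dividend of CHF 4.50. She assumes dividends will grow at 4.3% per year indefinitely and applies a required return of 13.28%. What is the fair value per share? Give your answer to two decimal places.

CHF 52.27

Gordon growth model: P₀ = D₁/(r − g). D₁ = 4.50 × (1 + 0.043) = 4.6935.
P₀ = 4.6935 / (0.1328 − 0.043) = 4.6935 / 0.0898 = 52.2661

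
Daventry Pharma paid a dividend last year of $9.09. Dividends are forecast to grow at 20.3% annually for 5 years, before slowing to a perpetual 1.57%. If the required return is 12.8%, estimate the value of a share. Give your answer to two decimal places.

$168.79

Two-stage DDM. Project D₁…D_5 at 0.203, terminal growth 0.0157, discount at r = 0.128.
D_1 = 10.9353
D_2 = 13.1551
D_3 = 15.8256
D_4 = 19.0382
D_5 = 22.9030
Terminal value at t=5: TV = D_6/(r−g) = 23.2626/(0.128−0.0157) = 207.1466
P₀ = 10.9353/(1+0.128)^1 + 13.1551/(1+0.128)^2 + 15.8256/(1+0.128)^3 + 19.0382/(1+0.128)^4 + 22.9030/(1+0.128)^5 + 207.1466/(1+0.128)^5 = 168.7918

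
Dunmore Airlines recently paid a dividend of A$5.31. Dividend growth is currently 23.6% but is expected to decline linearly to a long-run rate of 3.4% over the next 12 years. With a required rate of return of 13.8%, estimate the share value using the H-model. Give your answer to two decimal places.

H-model: P₀ = D₀[(1+g_L) + H(g_S−g_L)]/(r−g_L), with H = 12/2 = 6.
P₀ = 5.31 × [(1+0.034) + 6×(0.236−0.034)] / (0.138−0.034)
   = 5.31 × 2.2460 / 0.104 = 114.6756

A$114.68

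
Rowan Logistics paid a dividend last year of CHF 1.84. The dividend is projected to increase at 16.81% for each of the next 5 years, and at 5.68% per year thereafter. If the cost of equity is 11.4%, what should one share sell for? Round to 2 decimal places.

Two-stage DDM. Project D₁…D_5 at 0.1681, terminal growth 0.0568, discount at r = 0.114.
D_1 = 2.1493
D_2 = 2.5106
D_3 = 2.9326
D_4 = 3.4256
D_5 = 4.0015
Terminal value at t=5: TV = D_6/(r−g) = 4.2287/(0.114−0.0568) = 73.9290
P₀ = 2.1493/(1+0.114)^1 + 2.5106/(1+0.114)^2 + 2.9326/(1+0.114)^3 + 3.4256/(1+0.114)^4 + 4.0015/(1+0.114)^5 + 73.9290/(1+0.114)^5 = 53.7216

CHF 53.72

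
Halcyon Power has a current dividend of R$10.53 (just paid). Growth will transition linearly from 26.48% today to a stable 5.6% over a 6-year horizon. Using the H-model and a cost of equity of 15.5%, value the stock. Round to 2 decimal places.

H-model: P₀ = D₀[(1+g_L) + H(g_S−g_L)]/(r−g_L), with H = 6/2 = 3.
P₀ = 10.53 × [(1+0.056) + 3×(0.2648−0.056)] / (0.155−0.056)
   = 10.53 × 1.6824 / 0.099 = 178.9462

R$178.95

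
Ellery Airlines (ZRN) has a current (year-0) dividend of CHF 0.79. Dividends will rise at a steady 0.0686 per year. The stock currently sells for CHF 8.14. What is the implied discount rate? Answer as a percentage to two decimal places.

Rearranging the constant-growth DDM: r = D₁/P₀ + g.
D₁ = 0.79 × (1 + 0.0686) = 0.8442.
r = 0.8442 / 8.14 + 0.0686 = 0.10371 + 0.0686 = 0.17231

17.23%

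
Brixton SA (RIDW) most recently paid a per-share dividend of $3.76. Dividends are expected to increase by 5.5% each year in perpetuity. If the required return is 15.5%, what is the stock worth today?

$39.67

Gordon growth model: P₀ = D₁/(r − g). D₁ = 3.76 × (1 + 0.055) = 3.9668.
P₀ = 3.9668 / (0.155 − 0.055) = 3.9668 / 0.1 = 39.6680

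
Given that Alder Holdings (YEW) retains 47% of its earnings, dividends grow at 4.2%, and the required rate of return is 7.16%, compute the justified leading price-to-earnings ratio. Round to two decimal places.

17.91

Payout ratio b = 1 − 0.47 = 0.53.
Justified leading P/E = b/(r−g) = 0.53/(0.0716−0.042) = 17.9054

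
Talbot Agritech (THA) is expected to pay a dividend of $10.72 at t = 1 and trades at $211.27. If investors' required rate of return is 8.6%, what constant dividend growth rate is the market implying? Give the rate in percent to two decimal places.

From P₀ = D₁/(r − g), the implied growth is g = r − D₁/P₀.
g = 0.086 − 10.72/211.27 = 0.086 − 0.05074 = 0.03526

3.53%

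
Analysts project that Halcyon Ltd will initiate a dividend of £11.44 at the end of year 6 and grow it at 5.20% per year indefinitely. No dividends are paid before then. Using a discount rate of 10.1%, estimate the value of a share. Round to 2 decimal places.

Deferred-dividend DDM. At t=5 the remaining stream is a growing perpetuity with first payment D_6 = 11.44.
V_5 = D_6/(r−g) = 11.44/(0.101−0.052) = 233.4694
P₀ = V_5/(1+r)^5 = 233.4694/(1+0.101)^5 = 144.3090

£144.31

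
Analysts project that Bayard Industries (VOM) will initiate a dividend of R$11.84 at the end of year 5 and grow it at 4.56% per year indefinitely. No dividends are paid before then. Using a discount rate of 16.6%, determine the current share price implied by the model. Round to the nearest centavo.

Deferred-dividend DDM. At t=4 the remaining stream is a growing perpetuity with first payment D_5 = 11.84.
V_4 = D_5/(r−g) = 11.84/(0.166−0.0456) = 98.3389
P₀ = V_4/(1+r)^4 = 98.3389/(1+0.166)^4 = 53.2024

R$53.20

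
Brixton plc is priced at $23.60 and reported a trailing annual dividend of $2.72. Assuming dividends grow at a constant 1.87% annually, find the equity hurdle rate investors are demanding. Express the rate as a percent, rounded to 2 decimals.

Rearranging the constant-growth DDM: r = D₁/P₀ + g.
D₁ = 2.72 × (1 + 0.0187) = 2.7709.
r = 2.7709 / 23.60 + 0.0187 = 0.11741 + 0.0187 = 0.13611

13.61%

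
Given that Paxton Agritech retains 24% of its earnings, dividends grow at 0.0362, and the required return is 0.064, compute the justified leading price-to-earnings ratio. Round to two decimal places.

27.34

Payout ratio b = 1 − 0.24 = 0.76.
Justified leading P/E = b/(r−g) = 0.76/(0.064−0.0362) = 27.3381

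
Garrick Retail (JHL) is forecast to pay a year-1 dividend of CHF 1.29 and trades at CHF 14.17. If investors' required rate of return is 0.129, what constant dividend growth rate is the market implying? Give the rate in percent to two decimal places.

From P₀ = D₁/(r − g), the implied growth is g = r − D₁/P₀.
g = 0.129 − 1.29/14.17 = 0.129 − 0.09104 = 0.03796

3.80%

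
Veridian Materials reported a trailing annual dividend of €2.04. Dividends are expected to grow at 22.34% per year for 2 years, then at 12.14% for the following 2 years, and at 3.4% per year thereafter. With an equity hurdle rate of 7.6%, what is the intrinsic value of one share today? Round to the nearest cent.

Three-stage DDM. Project D₁…D_4; terminal Gordon value at t=4 with g = 0.034; discount at r = 0.076.
D_1 = 2.4957
D_2 = 3.0533
D_3 = 3.4240
D_4 = 3.8396
TV_4 = 3.9702/(0.076−0.034) = 94.5278
P₀ = Σ Dₜ/(1+r)ᵗ + TV_4/(1+r)^4 = 81.0892

€81.09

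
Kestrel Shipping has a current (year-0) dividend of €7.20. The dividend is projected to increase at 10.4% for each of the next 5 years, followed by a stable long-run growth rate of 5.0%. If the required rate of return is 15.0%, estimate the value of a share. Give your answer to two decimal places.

€93.55

Two-stage DDM. Project D₁…D_5 at 0.104, terminal growth 0.05, discount at r = 0.15.
D_1 = 7.9488
D_2 = 8.7755
D_3 = 9.6881
D_4 = 10.6957
D_5 = 11.8080
Terminal value at t=5: TV = D_6/(r−g) = 12.3984/(0.15−0.05) = 123.9844
P₀ = 7.9488/(1+0.15)^1 + 8.7755/(1+0.15)^2 + 9.6881/(1+0.15)^3 + 10.6957/(1+0.15)^4 + 11.8080/(1+0.15)^5 + 123.9844/(1+0.15)^5 = 93.5458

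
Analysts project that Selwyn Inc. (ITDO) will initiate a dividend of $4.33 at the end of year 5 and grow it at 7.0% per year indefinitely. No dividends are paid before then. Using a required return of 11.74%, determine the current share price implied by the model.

$58.60

Deferred-dividend DDM. At t=4 the remaining stream is a growing perpetuity with first payment D_5 = 4.33.
V_4 = D_5/(r−g) = 4.33/(0.1174−0.07) = 91.3502
P₀ = V_4/(1+r)^4 = 91.3502/(1+0.1174)^4 = 58.5969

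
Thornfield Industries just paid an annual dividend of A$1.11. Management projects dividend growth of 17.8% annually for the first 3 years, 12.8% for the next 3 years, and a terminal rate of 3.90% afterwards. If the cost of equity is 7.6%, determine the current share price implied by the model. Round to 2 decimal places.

Three-stage DDM. Project D₁…D_6; terminal Gordon value at t=6 with g = 0.039; discount at r = 0.076.
D_1 = 1.3076
D_2 = 1.5403
D_3 = 1.8145
D_4 = 2.0468
D_5 = 2.3088
D_6 = 2.6043
TV_6 = 2.7058/(0.076−0.039) = 73.1307
P₀ = Σ Dₜ/(1+r)ᵗ + TV_6/(1+r)^6 = 55.9302

A$55.93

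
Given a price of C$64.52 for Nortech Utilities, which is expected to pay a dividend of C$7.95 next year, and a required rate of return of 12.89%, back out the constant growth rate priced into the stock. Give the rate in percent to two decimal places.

From P₀ = D₁/(r − g), the implied growth is g = r − D₁/P₀.
g = 0.1289 − 7.95/64.52 = 0.1289 − 0.12322 = 0.00568

0.57%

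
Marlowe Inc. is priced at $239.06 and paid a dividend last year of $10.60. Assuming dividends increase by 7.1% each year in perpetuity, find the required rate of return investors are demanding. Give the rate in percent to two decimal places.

11.85%

Rearranging the constant-growth DDM: r = D₁/P₀ + g.
D₁ = 10.60 × (1 + 0.071) = 11.3526.
r = 11.3526 / 239.06 + 0.071 = 0.04749 + 0.071 = 0.11849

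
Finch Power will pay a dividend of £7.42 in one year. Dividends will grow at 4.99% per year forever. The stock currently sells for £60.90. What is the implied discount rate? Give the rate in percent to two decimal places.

17.17%

Rearranging the constant-growth DDM: r = D₁/P₀ + g.
r = 7.4200 / 60.90 + 0.0499 = 0.12184 + 0.0499 = 0.17174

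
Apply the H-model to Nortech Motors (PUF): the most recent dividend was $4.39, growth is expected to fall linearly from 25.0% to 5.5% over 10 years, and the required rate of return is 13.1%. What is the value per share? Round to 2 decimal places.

$117.26

H-model: P₀ = D₀[(1+g_L) + H(g_S−g_L)]/(r−g_L), with H = 10/2 = 5.
P₀ = 4.39 × [(1+0.055) + 5×(0.25−0.055)] / (0.131−0.055)
   = 4.39 × 2.0300 / 0.076 = 117.2592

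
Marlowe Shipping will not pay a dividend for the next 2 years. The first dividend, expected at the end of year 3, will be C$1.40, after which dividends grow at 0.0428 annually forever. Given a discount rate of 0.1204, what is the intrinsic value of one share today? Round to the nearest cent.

Deferred-dividend DDM. At t=2 the remaining stream is a growing perpetuity with first payment D_3 = 1.40.
V_2 = D_3/(r−g) = 1.40/(0.1204−0.0428) = 18.0412
P₀ = V_2/(1+r)^2 = 18.0412/(1+0.1204)^2 = 14.3721

C$14.37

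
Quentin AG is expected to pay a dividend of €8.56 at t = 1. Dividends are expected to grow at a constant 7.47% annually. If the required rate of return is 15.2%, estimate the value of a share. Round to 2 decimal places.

€110.74

Gordon growth model: P₀ = D₁/(r − g), with D₁ = 8.56 given directly.
P₀ = 8.5600 / (0.152 − 0.0747) = 8.5600 / 0.0773 = 110.7374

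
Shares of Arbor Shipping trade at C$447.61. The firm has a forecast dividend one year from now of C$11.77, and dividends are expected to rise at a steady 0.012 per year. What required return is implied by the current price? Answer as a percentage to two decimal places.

3.83%

Rearranging the constant-growth DDM: r = D₁/P₀ + g.
r = 11.7700 / 447.61 + 0.012 = 0.02630 + 0.012 = 0.03830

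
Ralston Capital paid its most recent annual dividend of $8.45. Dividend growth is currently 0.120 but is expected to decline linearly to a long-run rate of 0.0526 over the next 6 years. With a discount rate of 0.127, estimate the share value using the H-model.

$142.51

H-model: P₀ = D₀[(1+g_L) + H(g_S−g_L)]/(r−g_L), with H = 6/2 = 3.
P₀ = 8.45 × [(1+0.0526) + 3×(0.12−0.0526)] / (0.127−0.0526)
   = 8.45 × 1.2548 / 0.0744 = 142.5142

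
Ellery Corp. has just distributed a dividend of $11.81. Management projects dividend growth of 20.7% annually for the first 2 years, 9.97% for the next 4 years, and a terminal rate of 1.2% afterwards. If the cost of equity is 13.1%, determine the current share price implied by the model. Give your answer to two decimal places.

Three-stage DDM. Project D₁…D_6; terminal Gordon value at t=6 with g = 0.012; discount at r = 0.131.
D_1 = 14.2547
D_2 = 17.2054
D_3 = 18.9208
D_4 = 20.8072
D_5 = 22.8816
D_6 = 25.1629
TV_6 = 25.4649/(0.131−0.012) = 213.9907
P₀ = Σ Dₜ/(1+r)ᵗ + TV_6/(1+r)^6 = 178.4751

$178.48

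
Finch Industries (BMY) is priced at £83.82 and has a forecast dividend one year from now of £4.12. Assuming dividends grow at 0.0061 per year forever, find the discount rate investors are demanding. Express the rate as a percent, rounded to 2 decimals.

Rearranging the constant-growth DDM: r = D₁/P₀ + g.
r = 4.1200 / 83.82 + 0.0061 = 0.04915 + 0.0061 = 0.05525

5.53%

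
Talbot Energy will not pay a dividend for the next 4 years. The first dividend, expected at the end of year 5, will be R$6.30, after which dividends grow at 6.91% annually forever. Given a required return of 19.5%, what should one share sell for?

Deferred-dividend DDM. At t=4 the remaining stream is a growing perpetuity with first payment D_5 = 6.30.
V_4 = D_5/(r−g) = 6.30/(0.195−0.0691) = 50.0397
P₀ = V_4/(1+r)^4 = 50.0397/(1+0.195)^4 = 24.5382

R$24.54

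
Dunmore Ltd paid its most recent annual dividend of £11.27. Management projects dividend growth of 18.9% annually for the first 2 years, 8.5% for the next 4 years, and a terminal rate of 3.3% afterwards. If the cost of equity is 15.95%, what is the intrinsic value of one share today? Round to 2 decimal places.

Three-stage DDM. Project D₁…D_6; terminal Gordon value at t=6 with g = 0.033; discount at r = 0.1595.
D_1 = 13.4000
D_2 = 15.9326
D_3 = 17.2869
D_4 = 18.7563
D_5 = 20.3506
D_6 = 22.0804
TV_6 = 22.8090/(0.1595−0.033) = 180.3086
P₀ = Σ Dₜ/(1+r)ᵗ + TV_6/(1+r)^6 = 137.8679

£137.87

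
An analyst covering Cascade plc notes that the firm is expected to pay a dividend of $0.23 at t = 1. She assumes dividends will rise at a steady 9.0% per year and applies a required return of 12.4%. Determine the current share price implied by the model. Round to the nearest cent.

$6.76

Gordon growth model: P₀ = D₁/(r − g), with D₁ = 0.23 given directly.
P₀ = 0.2300 / (0.124 − 0.09) = 0.2300 / 0.034 = 6.7647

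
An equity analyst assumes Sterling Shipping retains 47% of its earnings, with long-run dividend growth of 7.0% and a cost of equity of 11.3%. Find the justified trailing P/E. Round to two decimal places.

Payout ratio b = 1 − 0.47 = 0.53.
Justified trailing P/E = b(1+g)/(r−g) = 0.53×(1+0.07)/(0.113−0.07) = 13.1884

13.19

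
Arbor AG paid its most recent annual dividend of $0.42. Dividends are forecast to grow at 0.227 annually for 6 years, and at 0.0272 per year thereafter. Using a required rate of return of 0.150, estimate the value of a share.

Two-stage DDM. Project D₁…D_6 at 0.227, terminal growth 0.0272, discount at r = 0.15.
D_1 = 0.5153
D_2 = 0.6323
D_3 = 0.7759
D_4 = 0.9520
D_5 = 1.1681
D_6 = 1.4332
Terminal value at t=6: TV = D_7/(r−g) = 1.4722/(0.15−0.0272) = 11.9887
P₀ = 0.5153/(1+0.15)^1 + 0.6323/(1+0.15)^2 + 0.7759/(1+0.15)^3 + 0.9520/(1+0.15)^4 + 1.1681/(1+0.15)^5 + 1.4332/(1+0.15)^6 + 11.9887/(1+0.15)^6 = 8.3641

$8.36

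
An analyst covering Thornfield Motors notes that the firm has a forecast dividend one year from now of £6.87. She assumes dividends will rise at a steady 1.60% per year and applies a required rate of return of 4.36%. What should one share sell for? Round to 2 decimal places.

£248.91

Gordon growth model: P₀ = D₁/(r − g), with D₁ = 6.87 given directly.
P₀ = 6.8700 / (0.0436 − 0.016) = 6.8700 / 0.0276 = 248.9130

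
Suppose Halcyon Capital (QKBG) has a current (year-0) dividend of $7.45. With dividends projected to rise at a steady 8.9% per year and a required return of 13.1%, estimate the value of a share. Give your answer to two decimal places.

Gordon growth model: P₀ = D₁/(r − g). D₁ = 7.45 × (1 + 0.089) = 8.1130.
P₀ = 8.1130 / (0.131 − 0.089) = 8.1130 / 0.042 = 193.1679

$193.17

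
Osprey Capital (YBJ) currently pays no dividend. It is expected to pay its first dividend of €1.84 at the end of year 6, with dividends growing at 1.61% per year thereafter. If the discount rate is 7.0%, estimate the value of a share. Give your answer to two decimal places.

€24.34

Deferred-dividend DDM. At t=5 the remaining stream is a growing perpetuity with first payment D_6 = 1.84.
V_5 = D_6/(r−g) = 1.84/(0.07−0.0161) = 34.1373
P₀ = V_5/(1+r)^5 = 34.1373/(1+0.07)^5 = 24.3394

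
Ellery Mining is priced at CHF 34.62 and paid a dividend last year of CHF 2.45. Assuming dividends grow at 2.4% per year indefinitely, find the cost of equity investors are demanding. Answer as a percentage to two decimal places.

9.65%

Rearranging the constant-growth DDM: r = D₁/P₀ + g.
D₁ = 2.45 × (1 + 0.024) = 2.5088.
r = 2.5088 / 34.62 + 0.024 = 0.07247 + 0.024 = 0.09647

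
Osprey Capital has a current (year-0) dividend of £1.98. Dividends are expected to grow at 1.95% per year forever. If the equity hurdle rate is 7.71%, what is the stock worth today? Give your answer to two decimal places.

Gordon growth model: P₀ = D₁/(r − g). D₁ = 1.98 × (1 + 0.0195) = 2.0186.
P₀ = 2.0186 / (0.0771 − 0.0195) = 2.0186 / 0.0576 = 35.0453

£35.05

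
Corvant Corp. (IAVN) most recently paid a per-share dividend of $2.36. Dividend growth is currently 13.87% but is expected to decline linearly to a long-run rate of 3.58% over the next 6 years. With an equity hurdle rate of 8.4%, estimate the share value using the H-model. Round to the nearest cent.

H-model: P₀ = D₀[(1+g_L) + H(g_S−g_L)]/(r−g_L), with H = 6/2 = 3.
P₀ = 2.36 × [(1+0.0358) + 3×(0.1387−0.0358)] / (0.084−0.0358)
   = 2.36 × 1.3445 / 0.0482 = 65.8303

$65.83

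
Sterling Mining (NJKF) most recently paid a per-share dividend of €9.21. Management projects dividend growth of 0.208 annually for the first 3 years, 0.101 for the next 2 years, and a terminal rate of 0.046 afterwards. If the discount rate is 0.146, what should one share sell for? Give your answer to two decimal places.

Three-stage DDM. Project D₁…D_5; terminal Gordon value at t=5 with g = 0.046; discount at r = 0.146.
D_1 = 11.1257
D_2 = 13.4398
D_3 = 16.2353
D_4 = 17.8751
D_5 = 19.6805
TV_5 = 20.5858/(0.146−0.046) = 205.8575
P₀ = Σ Dₜ/(1+r)ᵗ + TV_5/(1+r)^5 = 155.1954

€155.20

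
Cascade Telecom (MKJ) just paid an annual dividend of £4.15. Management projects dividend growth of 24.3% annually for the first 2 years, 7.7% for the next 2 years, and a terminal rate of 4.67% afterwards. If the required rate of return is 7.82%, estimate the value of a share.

Three-stage DDM. Project D₁…D_4; terminal Gordon value at t=4 with g = 0.0467; discount at r = 0.0782.
D_1 = 5.1585
D_2 = 6.4120
D_3 = 6.9057
D_4 = 7.4374
TV_4 = 7.7847/(0.0782−0.0467) = 247.1345
P₀ = Σ Dₜ/(1+r)ᵗ + TV_4/(1+r)^4 = 204.1800

£204.18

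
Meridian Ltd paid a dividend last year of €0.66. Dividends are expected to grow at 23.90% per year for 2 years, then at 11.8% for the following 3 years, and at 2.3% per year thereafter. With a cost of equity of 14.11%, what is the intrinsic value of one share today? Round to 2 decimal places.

€10.07

Three-stage DDM. Project D₁…D_5; terminal Gordon value at t=5 with g = 0.023; discount at r = 0.1411.
D_1 = 0.8177
D_2 = 1.0132
D_3 = 1.1327
D_4 = 1.2664
D_5 = 1.4158
TV_5 = 1.4484/(0.1411−0.023) = 12.2642
P₀ = Σ Dₜ/(1+r)ᵗ + TV_5/(1+r)^5 = 10.0748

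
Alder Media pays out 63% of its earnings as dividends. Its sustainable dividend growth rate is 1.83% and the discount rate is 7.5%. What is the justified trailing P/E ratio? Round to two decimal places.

Justified trailing P/E = b(1+g)/(r−g) = 0.63×(1+0.0183)/(0.075−0.0183) = 11.3144

11.31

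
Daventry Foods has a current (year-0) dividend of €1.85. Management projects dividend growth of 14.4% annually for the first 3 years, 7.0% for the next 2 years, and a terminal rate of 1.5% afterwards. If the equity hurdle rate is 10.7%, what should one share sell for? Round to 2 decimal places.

€30.86

Three-stage DDM. Project D₁…D_5; terminal Gordon value at t=5 with g = 0.015; discount at r = 0.107.
D_1 = 2.1164
D_2 = 2.4212
D_3 = 2.7698
D_4 = 2.9637
D_5 = 3.1712
TV_5 = 3.2187/(0.107−0.015) = 34.9861
P₀ = Σ Dₜ/(1+r)ᵗ + TV_5/(1+r)^5 = 30.8558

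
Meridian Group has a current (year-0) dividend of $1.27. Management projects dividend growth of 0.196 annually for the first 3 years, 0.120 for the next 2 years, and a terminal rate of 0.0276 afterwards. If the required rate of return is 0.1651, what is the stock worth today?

$16.09

Three-stage DDM. Project D₁…D_5; terminal Gordon value at t=5 with g = 0.0276; discount at r = 0.1651.
D_1 = 1.5189
D_2 = 1.8166
D_3 = 2.1727
D_4 = 2.4334
D_5 = 2.7254
TV_5 = 2.8006/(0.1651−0.0276) = 20.3683
P₀ = Σ Dₜ/(1+r)ᵗ + TV_5/(1+r)^5 = 16.0929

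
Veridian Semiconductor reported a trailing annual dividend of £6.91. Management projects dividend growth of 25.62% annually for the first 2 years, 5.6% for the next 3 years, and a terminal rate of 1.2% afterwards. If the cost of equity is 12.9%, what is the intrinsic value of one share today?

Three-stage DDM. Project D₁…D_5; terminal Gordon value at t=5 with g = 0.012; discount at r = 0.129.
D_1 = 8.6803
D_2 = 10.9042
D_3 = 11.5149
D_4 = 12.1597
D_5 = 12.8407
TV_5 = 12.9947/(0.129−0.012) = 111.0662
P₀ = Σ Dₜ/(1+r)ᵗ + TV_5/(1+r)^5 = 99.2792

£99.28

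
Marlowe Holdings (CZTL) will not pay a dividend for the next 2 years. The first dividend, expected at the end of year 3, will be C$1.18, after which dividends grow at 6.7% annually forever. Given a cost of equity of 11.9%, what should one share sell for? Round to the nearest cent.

C$18.12

Deferred-dividend DDM. At t=2 the remaining stream is a growing perpetuity with first payment D_3 = 1.18.
V_2 = D_3/(r−g) = 1.18/(0.119−0.067) = 22.6923
P₀ = V_2/(1+r)^2 = 22.6923/(1+0.119)^2 = 18.1225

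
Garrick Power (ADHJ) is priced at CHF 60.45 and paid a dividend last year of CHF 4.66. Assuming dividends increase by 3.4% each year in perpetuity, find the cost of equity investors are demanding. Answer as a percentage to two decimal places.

11.37%

Rearranging the constant-growth DDM: r = D₁/P₀ + g.
D₁ = 4.66 × (1 + 0.034) = 4.8184.
r = 4.8184 / 60.45 + 0.034 = 0.07971 + 0.034 = 0.11371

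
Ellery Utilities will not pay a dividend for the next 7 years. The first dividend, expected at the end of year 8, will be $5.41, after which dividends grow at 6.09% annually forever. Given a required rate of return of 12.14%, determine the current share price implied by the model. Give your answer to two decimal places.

Deferred-dividend DDM. At t=7 the remaining stream is a growing perpetuity with first payment D_8 = 5.41.
V_7 = D_8/(r−g) = 5.41/(0.1214−0.0609) = 89.4215
P₀ = V_7/(1+r)^7 = 89.4215/(1+0.1214)^7 = 40.0976

$40.10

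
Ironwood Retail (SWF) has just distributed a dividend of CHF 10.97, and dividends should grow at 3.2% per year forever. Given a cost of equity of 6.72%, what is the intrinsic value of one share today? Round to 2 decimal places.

CHF 321.62

Gordon growth model: P₀ = D₁/(r − g). D₁ = 10.97 × (1 + 0.032) = 11.3210.
P₀ = 11.3210 / (0.0672 − 0.032) = 11.3210 / 0.0352 = 321.6205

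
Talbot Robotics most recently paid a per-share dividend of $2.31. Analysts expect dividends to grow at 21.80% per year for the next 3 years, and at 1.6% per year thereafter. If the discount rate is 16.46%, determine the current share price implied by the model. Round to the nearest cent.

Two-stage DDM. Project D₁…D_3 at 0.218, terminal growth 0.016, discount at r = 0.1646.
D_1 = 2.8136
D_2 = 3.4269
D_3 = 4.1740
Terminal value at t=3: TV = D_4/(r−g) = 4.2408/(0.1646−0.016) = 28.5383
P₀ = 2.8136/(1+0.1646)^1 + 3.4269/(1+0.1646)^2 + 4.1740/(1+0.1646)^3 + 28.5383/(1+0.1646)^3 = 25.6527

$25.65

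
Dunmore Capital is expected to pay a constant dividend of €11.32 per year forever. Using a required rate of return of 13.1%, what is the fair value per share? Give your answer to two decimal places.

Zero-growth DDM (perpetuity): P₀ = D/r = 11.32 / 0.131 = 86.4122

€86.41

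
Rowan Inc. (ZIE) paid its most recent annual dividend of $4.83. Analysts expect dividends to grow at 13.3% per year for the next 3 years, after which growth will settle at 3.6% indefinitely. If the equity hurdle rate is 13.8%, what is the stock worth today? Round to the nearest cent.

$62.78

Two-stage DDM. Project D₁…D_3 at 0.133, terminal growth 0.036, discount at r = 0.138.
D_1 = 5.4724
D_2 = 6.2002
D_3 = 7.0248
Terminal value at t=3: TV = D_4/(r−g) = 7.2777/(0.138−0.036) = 71.3504
P₀ = 5.4724/(1+0.138)^1 + 6.2002/(1+0.138)^2 + 7.0248/(1+0.138)^3 + 71.3504/(1+0.138)^3 = 62.7769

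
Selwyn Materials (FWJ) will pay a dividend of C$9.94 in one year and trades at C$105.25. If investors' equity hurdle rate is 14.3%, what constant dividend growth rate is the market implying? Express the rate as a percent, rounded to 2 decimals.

From P₀ = D₁/(r − g), the implied growth is g = r − D₁/P₀.
g = 0.143 − 9.94/105.25 = 0.143 − 0.09444 = 0.04856

4.86%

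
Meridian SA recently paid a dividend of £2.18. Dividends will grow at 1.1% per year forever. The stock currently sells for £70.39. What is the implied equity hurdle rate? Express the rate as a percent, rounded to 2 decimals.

4.23%

Rearranging the constant-growth DDM: r = D₁/P₀ + g.
D₁ = 2.18 × (1 + 0.011) = 2.2040.
r = 2.2040 / 70.39 + 0.011 = 0.03131 + 0.011 = 0.04231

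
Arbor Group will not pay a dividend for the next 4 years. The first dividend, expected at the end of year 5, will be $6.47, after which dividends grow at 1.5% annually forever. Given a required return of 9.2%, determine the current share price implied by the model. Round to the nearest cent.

$59.09

Deferred-dividend DDM. At t=4 the remaining stream is a growing perpetuity with first payment D_5 = 6.47.
V_4 = D_5/(r−g) = 6.47/(0.092−0.015) = 84.0260
P₀ = V_4/(1+r)^4 = 84.0260/(1+0.092)^4 = 59.0912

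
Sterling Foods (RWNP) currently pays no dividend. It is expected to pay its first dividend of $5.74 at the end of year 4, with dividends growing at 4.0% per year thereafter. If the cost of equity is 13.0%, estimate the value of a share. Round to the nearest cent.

$44.20

Deferred-dividend DDM. At t=3 the remaining stream is a growing perpetuity with first payment D_4 = 5.74.
V_3 = D_4/(r−g) = 5.74/(0.13−0.04) = 63.7778
P₀ = V_3/(1+r)^3 = 63.7778/(1+0.13)^3 = 44.2012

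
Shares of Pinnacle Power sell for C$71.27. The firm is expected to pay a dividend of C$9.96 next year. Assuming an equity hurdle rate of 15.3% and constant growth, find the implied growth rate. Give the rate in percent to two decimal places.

1.32%

From P₀ = D₁/(r − g), the implied growth is g = r − D₁/P₀.
g = 0.153 − 9.96/71.27 = 0.153 − 0.13975 = 0.01325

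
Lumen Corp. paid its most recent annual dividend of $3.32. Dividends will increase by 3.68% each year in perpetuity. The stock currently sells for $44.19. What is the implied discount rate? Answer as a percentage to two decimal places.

Rearranging the constant-growth DDM: r = D₁/P₀ + g.
D₁ = 3.32 × (1 + 0.0368) = 3.4422.
r = 3.4422 / 44.19 + 0.0368 = 0.07789 + 0.0368 = 0.11469

11.47%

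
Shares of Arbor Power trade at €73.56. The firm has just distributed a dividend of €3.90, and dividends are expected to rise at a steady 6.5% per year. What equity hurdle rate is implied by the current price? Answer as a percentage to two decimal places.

Rearranging the constant-growth DDM: r = D₁/P₀ + g.
D₁ = 3.90 × (1 + 0.065) = 4.1535.
r = 4.1535 / 73.56 + 0.065 = 0.05646 + 0.065 = 0.12146

12.15%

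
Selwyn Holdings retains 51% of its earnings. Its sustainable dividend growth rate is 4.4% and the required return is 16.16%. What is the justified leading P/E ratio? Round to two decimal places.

Payout ratio b = 1 − 0.51 = 0.49.
Justified leading P/E = b/(r−g) = 0.49/(0.1616−0.044) = 4.1667

4.17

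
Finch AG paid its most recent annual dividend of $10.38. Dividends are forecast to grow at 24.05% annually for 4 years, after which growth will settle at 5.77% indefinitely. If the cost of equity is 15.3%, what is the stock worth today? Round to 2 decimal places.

$204.38

Two-stage DDM. Project D₁…D_4 at 0.2405, terminal growth 0.0577, discount at r = 0.153.
D_1 = 12.8764
D_2 = 15.9732
D_3 = 19.8147
D_4 = 24.5801
Terminal value at t=4: TV = D_5/(r−g) = 25.9984/(0.153−0.0577) = 272.8061
P₀ = 12.8764/(1+0.153)^1 + 15.9732/(1+0.153)^2 + 19.8147/(1+0.153)^3 + 24.5801/(1+0.153)^4 + 272.8061/(1+0.153)^4 = 204.3788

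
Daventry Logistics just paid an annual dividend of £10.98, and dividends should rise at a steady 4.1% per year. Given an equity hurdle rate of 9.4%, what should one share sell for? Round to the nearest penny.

Gordon growth model: P₀ = D₁/(r − g). D₁ = 10.98 × (1 + 0.041) = 11.4302.
P₀ = 11.4302 / (0.094 − 0.041) = 11.4302 / 0.053 = 215.6638

£215.66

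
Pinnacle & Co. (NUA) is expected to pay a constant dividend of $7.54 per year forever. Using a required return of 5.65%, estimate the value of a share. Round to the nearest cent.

Zero-growth DDM (perpetuity): P₀ = D/r = 7.54 / 0.0565 = 133.4513

$133.45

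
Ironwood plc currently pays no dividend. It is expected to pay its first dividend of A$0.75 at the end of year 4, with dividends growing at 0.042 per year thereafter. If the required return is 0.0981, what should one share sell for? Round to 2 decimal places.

Deferred-dividend DDM. At t=3 the remaining stream is a growing perpetuity with first payment D_4 = 0.75.
V_3 = D_4/(r−g) = 0.75/(0.0981−0.042) = 13.3690
P₀ = V_3/(1+r)^3 = 13.3690/(1+0.0981)^3 = 10.0965

A$10.10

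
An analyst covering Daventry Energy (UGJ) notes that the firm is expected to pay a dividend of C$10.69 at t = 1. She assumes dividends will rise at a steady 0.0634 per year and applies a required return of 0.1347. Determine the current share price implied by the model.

Gordon growth model: P₀ = D₁/(r − g), with D₁ = 10.69 given directly.
P₀ = 10.6900 / (0.1347 − 0.0634) = 10.6900 / 0.0713 = 149.9299

C$149.93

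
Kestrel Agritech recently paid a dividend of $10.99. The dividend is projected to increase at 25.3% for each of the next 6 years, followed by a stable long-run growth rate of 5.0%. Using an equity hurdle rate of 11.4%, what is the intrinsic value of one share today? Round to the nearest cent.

Two-stage DDM. Project D₁…D_6 at 0.253, terminal growth 0.05, discount at r = 0.114.
D_1 = 13.7705
D_2 = 17.2544
D_3 = 21.6198
D_4 = 27.0896
D_5 = 33.9432
D_6 = 42.5309
Terminal value at t=6: TV = D_7/(r−g) = 44.6574/(0.114−0.05) = 697.7718
P₀ = 13.7705/(1+0.114)^1 + 17.2544/(1+0.114)^2 + 21.6198/(1+0.114)^3 + 27.0896/(1+0.114)^4 + 33.9432/(1+0.114)^5 + 42.5309/(1+0.114)^6 + 697.7718/(1+0.114)^6 = 466.6231

$466.62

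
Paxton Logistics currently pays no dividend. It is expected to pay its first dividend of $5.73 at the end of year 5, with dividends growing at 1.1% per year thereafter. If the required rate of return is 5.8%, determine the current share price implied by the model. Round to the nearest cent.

Deferred-dividend DDM. At t=4 the remaining stream is a growing perpetuity with first payment D_5 = 5.73.
V_4 = D_5/(r−g) = 5.73/(0.058−0.011) = 121.9149
P₀ = V_4/(1+r)^4 = 121.9149/(1+0.058)^4 = 97.3003

$97.30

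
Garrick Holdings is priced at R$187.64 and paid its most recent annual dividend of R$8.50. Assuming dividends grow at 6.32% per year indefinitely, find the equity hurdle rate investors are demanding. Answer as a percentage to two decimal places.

Rearranging the constant-growth DDM: r = D₁/P₀ + g.
D₁ = 8.50 × (1 + 0.0632) = 9.0372.
r = 9.0372 / 187.64 + 0.0632 = 0.04816 + 0.0632 = 0.11136

11.14%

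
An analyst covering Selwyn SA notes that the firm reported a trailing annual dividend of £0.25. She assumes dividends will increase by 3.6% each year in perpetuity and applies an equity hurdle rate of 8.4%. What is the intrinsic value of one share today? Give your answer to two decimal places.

£5.40

Gordon growth model: P₀ = D₁/(r − g). D₁ = 0.25 × (1 + 0.036) = 0.2590.
P₀ = 0.2590 / (0.084 − 0.036) = 0.2590 / 0.048 = 5.3958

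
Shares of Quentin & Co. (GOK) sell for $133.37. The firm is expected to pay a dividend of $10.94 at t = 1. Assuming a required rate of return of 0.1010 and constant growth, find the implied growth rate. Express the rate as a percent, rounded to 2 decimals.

From P₀ = D₁/(r − g), the implied growth is g = r − D₁/P₀.
g = 0.101 − 10.94/133.37 = 0.101 − 0.08203 = 0.01897

1.90%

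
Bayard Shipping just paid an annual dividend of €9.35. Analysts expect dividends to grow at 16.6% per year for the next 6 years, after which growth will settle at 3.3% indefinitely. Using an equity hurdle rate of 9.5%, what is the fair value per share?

Two-stage DDM. Project D₁…D_6 at 0.166, terminal growth 0.033, discount at r = 0.095.
D_1 = 10.9021
D_2 = 12.7118
D_3 = 14.8220
D_4 = 17.2825
D_5 = 20.1514
D_6 = 23.4965
Terminal value at t=6: TV = D_7/(r−g) = 24.2719/(0.095−0.033) = 391.4818
P₀ = 10.9021/(1+0.095)^1 + 12.7118/(1+0.095)^2 + 14.8220/(1+0.095)^3 + 17.2825/(1+0.095)^4 + 20.1514/(1+0.095)^5 + 23.4965/(1+0.095)^6 + 391.4818/(1+0.095)^6 = 297.4050

€297.41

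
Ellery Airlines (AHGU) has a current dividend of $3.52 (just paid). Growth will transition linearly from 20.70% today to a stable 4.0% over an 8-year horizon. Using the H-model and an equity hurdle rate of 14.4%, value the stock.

$57.81

H-model: P₀ = D₀[(1+g_L) + H(g_S−g_L)]/(r−g_L), with H = 8/2 = 4.
P₀ = 3.52 × [(1+0.04) + 4×(0.207−0.04)] / (0.144−0.04)
   = 3.52 × 1.7080 / 0.104 = 57.8092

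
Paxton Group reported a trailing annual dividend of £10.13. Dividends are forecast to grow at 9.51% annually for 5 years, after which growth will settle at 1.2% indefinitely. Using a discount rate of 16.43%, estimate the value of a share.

Two-stage DDM. Project D₁…D_5 at 0.0951, terminal growth 0.012, discount at r = 0.1643.
D_1 = 11.0934
D_2 = 12.1483
D_3 = 13.3036
D_4 = 14.5688
D_5 = 15.9543
Terminal value at t=5: TV = D_6/(r−g) = 16.1458/(0.1643−0.012) = 106.0130
P₀ = 11.0934/(1+0.1643)^1 + 12.1483/(1+0.1643)^2 + 13.3036/(1+0.1643)^3 + 14.5688/(1+0.1643)^4 + 15.9543/(1+0.1643)^5 + 106.0130/(1+0.1643)^5 = 91.8524

£91.85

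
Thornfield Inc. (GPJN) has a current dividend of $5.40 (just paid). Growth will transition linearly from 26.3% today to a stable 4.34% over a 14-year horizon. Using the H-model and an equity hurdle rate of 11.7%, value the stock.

H-model: P₀ = D₀[(1+g_L) + H(g_S−g_L)]/(r−g_L), with H = 14/2 = 7.
P₀ = 5.40 × [(1+0.0434) + 7×(0.263−0.0434)] / (0.117−0.0434)
   = 5.40 × 2.5806 / 0.0736 = 189.3375

$189.34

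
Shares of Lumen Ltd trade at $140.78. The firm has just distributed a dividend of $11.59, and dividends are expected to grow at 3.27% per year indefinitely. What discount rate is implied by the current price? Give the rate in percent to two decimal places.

Rearranging the constant-growth DDM: r = D₁/P₀ + g.
D₁ = 11.59 × (1 + 0.0327) = 11.9690.
r = 11.9690 / 140.78 + 0.0327 = 0.08502 + 0.0327 = 0.11772

11.77%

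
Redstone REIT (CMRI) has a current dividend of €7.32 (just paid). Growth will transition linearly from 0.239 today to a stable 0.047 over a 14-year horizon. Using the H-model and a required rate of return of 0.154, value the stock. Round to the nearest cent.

€163.57

H-model: P₀ = D₀[(1+g_L) + H(g_S−g_L)]/(r−g_L), with H = 14/2 = 7.
P₀ = 7.32 × [(1+0.047) + 7×(0.239−0.047)] / (0.154−0.047)
   = 7.32 × 2.3910 / 0.107 = 163.5712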